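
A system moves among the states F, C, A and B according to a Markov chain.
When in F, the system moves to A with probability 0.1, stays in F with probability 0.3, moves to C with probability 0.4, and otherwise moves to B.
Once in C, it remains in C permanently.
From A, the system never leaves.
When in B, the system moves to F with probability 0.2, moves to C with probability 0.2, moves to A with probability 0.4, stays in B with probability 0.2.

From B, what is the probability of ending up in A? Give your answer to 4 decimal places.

Let h(s) be the probability of absorption at A starting from transient state s. Then h(A) = 1 and h(C) = 0. By first-step analysis:
h(F) = 0.3·h(F) + 0.4·0 + 0.1·1 + 0.2·h(B)
h(B) = 0.2·h(F) + 0.2·0 + 0.4·1 + 0.2·h(B)
Solving: h(F) = 0.3077, h(B) = 0.5769.
Starting from B, the probability is 0.5769.

0.5769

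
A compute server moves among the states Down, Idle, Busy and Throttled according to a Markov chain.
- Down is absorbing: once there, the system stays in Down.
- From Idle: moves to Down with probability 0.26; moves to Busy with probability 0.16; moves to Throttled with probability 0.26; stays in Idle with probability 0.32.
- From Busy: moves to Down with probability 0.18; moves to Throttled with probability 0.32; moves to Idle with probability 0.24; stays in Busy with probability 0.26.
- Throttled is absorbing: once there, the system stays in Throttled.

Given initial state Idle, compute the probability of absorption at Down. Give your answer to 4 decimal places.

0.4759

Let h(s) be the probability of absorption at Down starting from transient state s. Then h(Down) = 1 and h(Throttled) = 0. By first-step analysis:
h(Idle) = 0.26·1 + 0.32·h(Idle) + 0.16·h(Busy) + 0.26·0
h(Busy) = 0.18·1 + 0.24·h(Idle) + 0.26·h(Busy) + 0.32·0
Solving: h(Idle) = 0.4759, h(Busy) = 0.3976.
Starting from Idle, the probability is 0.4759.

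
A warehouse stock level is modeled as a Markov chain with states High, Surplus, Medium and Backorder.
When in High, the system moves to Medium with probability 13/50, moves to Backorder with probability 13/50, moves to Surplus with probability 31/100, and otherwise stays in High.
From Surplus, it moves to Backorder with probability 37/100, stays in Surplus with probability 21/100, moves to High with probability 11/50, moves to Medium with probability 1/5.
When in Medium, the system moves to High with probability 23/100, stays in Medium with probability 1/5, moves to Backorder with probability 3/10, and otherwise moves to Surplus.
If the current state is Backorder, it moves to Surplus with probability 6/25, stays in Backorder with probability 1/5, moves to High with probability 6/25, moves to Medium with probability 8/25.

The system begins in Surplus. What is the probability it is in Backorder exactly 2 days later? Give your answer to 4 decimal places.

Propagate the distribution vector 2 days from Surplus.
After 0 days: (0.0000, 1.0000, 0.0000, 0.0000)
After 1 day: (0.2200, 0.2100, 0.2000, 0.3700)
After 2 days: (0.2184, 0.2551, 0.2576, 0.2689)
P(in Backorder after 2 days) = 0.2689

0.2689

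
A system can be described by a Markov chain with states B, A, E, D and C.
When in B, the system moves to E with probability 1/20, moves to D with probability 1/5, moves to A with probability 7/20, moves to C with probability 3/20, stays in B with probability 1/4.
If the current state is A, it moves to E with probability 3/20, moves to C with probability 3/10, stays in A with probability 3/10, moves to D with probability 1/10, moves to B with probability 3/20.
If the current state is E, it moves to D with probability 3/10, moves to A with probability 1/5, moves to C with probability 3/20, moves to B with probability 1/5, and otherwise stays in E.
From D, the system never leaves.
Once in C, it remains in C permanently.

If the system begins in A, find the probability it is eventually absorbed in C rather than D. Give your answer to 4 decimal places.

0.6383

Let h(s) be the probability of absorption at C starting from transient state s. Then h(C) = 1 and h(D) = 0. By first-step analysis:
h(B) = 0.25·h(B) + 0.35·h(A) + 0.05·h(E) + 0.2·0 + 0.15·1
h(A) = 0.15·h(B) + 0.3·h(A) + 0.15·h(E) + 0.1·0 + 0.3·1
h(E) = 0.2·h(B) + 0.2·h(A) + 0.15·h(E) + 0.3·0 + 0.15·1
Solving: h(B) = 0.5279, h(A) = 0.6383, h(E) = 0.4509.
Starting from A, the probability is 0.6383.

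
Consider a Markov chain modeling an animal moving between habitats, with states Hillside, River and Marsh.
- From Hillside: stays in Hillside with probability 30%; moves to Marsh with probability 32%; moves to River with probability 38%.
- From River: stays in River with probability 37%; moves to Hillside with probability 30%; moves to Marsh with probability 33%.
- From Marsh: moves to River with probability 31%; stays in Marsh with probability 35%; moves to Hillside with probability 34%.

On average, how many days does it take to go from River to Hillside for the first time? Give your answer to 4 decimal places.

Let t(s) be the expected number of days to first reach Hillside from state s, with t(Hillside) = 0. Conditioning on the first day:
t(River) = 1 + 0.37·t(River) + 0.33·t(Marsh)
t(Marsh) = 1 + 0.31·t(River) + 0.35·t(Marsh)
Solving: t(River) = 3.1901, t(Marsh) = 3.0599.
Expected days from River to Hillside: 3.1901.

3.1901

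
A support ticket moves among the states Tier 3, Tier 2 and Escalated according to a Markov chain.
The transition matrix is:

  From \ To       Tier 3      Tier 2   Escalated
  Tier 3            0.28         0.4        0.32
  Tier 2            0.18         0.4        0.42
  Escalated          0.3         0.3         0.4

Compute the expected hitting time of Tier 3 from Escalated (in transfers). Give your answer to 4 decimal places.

3.8462

Let t(s) be the expected number of transfers to first reach Tier 3 from state s, with t(Tier 3) = 0. Conditioning on the first transfer:
t(Tier 2) = 1 + 0.4·t(Tier 2) + 0.42·t(Escalated)
t(Escalated) = 1 + 0.3·t(Tier 2) + 0.4·t(Escalated)
Solving: t(Tier 2) = 4.3590, t(Escalated) = 3.8462.
Expected transfers from Escalated to Tier 3: 3.8462.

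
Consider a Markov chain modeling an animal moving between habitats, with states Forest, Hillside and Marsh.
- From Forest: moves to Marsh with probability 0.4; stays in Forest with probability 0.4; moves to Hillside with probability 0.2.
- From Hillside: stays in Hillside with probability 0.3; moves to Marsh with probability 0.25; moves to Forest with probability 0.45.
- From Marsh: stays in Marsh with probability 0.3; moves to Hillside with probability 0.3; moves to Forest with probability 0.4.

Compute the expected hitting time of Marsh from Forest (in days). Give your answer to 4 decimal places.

Let t(s) be the expected number of days to first reach Marsh from state s, with t(Marsh) = 0. Conditioning on the first day:
t(Forest) = 1 + 0.4·t(Forest) + 0.2·t(Hillside)
t(Hillside) = 1 + 0.45·t(Forest) + 0.3·t(Hillside)
Solving: t(Forest) = 2.7273, t(Hillside) = 3.1818.
Expected days from Forest to Marsh: 2.7273.

2.7273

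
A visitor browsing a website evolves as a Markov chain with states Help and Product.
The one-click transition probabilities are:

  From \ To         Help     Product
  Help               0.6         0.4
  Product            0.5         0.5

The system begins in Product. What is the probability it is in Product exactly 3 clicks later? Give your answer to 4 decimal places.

Propagate the distribution vector 3 clicks from Product.
After 0 clicks: (0.0000, 1.0000)
After 1 click: (0.5000, 0.5000)
After 2 clicks: (0.5500, 0.4500)
After 3 clicks: (0.5550, 0.4450)
P(in Product after 3 clicks) = 0.4450

0.4450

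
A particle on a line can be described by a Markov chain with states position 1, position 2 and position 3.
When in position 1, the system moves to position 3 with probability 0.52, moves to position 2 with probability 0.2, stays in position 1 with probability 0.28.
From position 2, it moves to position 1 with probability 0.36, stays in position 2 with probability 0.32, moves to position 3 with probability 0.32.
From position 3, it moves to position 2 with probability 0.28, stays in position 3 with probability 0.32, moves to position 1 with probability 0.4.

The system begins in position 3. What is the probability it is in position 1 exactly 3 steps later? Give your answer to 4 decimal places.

0.3487

Propagate the distribution vector 3 steps from position 3.
After 0 steps: (0.0000, 0.0000, 1.0000)
After 1 step: (0.4000, 0.2800, 0.3200)
After 2 steps: (0.3408, 0.2592, 0.4000)
After 3 steps: (0.3487, 0.2631, 0.3882)
P(in position 1 after 3 steps) = 0.3487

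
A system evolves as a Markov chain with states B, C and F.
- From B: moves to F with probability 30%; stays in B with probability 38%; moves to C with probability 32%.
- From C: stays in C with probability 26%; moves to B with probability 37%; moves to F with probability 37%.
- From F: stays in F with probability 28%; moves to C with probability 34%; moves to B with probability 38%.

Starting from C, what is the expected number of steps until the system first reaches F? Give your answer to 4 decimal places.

Let t(s) be the expected number of steps to first reach F from state s, with t(F) = 0. Conditioning on the first step:
t(B) = 1 + 0.38·t(B) + 0.32·t(C)
t(C) = 1 + 0.37·t(B) + 0.26·t(C)
Solving: t(B) = 3.1140, t(C) = 2.9083.
Expected steps from C to F: 2.9083.

2.9083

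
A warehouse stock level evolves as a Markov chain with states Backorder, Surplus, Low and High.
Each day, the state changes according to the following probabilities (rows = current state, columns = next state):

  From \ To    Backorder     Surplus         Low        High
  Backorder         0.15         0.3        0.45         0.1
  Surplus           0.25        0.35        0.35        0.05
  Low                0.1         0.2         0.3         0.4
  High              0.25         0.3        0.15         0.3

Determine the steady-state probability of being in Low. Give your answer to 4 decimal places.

0.3085

Let the stationary distribution be π with π = πP and π_1 + π_2 + π_3 + π_4 = 1.
π_1 = 0.15·π_1 + 0.25·π_2 + 0.1·π_3 + 0.25·π_4
π_2 = 0.3·π_1 + 0.35·π_2 + 0.2·π_3 + 0.3·π_4
π_3 = 0.45·π_1 + 0.35·π_2 + 0.3·π_3 + 0.15·π_4
Solving with the normalization constraint gives π = (0.1852, 0.2833, 0.3085, 0.2230).
So the stationary probability of Low is 0.3085.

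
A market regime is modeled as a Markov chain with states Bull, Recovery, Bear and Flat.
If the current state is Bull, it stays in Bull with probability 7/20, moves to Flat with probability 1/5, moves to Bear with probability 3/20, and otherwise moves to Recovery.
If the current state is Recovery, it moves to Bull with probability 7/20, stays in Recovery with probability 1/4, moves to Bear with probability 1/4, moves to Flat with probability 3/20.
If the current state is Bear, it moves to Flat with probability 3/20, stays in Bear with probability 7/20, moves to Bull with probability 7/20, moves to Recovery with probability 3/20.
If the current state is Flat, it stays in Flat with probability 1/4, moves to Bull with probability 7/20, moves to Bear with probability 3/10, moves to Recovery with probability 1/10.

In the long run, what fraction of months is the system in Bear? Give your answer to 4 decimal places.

Let the stationary distribution be π with π = πP and π_1 + π_2 + π_3 + π_4 = 1.
π_1 = 0.35·π_1 + 0.35·π_2 + 0.35·π_3 + 0.35·π_4
π_2 = 0.3·π_1 + 0.25·π_2 + 0.15·π_3 + 0.1·π_4
π_3 = 0.15·π_1 + 0.25·π_2 + 0.35·π_3 + 0.3·π_4
Solving with the normalization constraint gives π = (0.3500, 0.2147, 0.2492, 0.1861).
So the stationary probability of Bear is 0.2492.

0.2492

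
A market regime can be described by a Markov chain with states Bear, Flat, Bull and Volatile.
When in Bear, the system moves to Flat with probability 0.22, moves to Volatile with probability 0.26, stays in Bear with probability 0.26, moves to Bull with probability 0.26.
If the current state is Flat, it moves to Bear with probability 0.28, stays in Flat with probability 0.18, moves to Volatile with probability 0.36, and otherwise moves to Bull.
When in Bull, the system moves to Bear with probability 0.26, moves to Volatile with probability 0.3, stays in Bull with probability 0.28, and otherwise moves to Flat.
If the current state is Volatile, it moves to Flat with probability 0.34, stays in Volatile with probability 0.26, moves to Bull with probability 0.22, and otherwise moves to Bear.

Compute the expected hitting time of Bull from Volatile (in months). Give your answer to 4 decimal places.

Let t(s) be the expected number of months to first reach Bull from state s, with t(Bull) = 0. Conditioning on the first month:
t(Bear) = 1 + 0.26·t(Bear) + 0.22·t(Flat) + 0.26·t(Volatile)
t(Flat) = 1 + 0.28·t(Bear) + 0.18·t(Flat) + 0.36·t(Volatile)
t(Volatile) = 1 + 0.18·t(Bear) + 0.34·t(Flat) + 0.26·t(Volatile)
Solving: t(Bear) = 4.3654, t(Flat) = 4.7221, t(Volatile) = 4.5828.
Expected months from Volatile to Bull: 4.5828.

4.5828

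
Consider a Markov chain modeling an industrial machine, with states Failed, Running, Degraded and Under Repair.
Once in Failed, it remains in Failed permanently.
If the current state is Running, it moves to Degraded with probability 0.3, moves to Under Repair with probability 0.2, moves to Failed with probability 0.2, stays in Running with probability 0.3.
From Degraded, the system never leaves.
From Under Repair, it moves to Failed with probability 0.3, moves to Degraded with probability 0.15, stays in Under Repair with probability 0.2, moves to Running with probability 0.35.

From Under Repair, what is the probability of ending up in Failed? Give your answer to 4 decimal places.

0.5714

Let h(s) be the probability of absorption at Failed starting from transient state s. Then h(Failed) = 1 and h(Degraded) = 0. By first-step analysis:
h(Running) = 0.2·1 + 0.3·h(Running) + 0.3·0 + 0.2·h(Under Repair)
h(Under Repair) = 0.3·1 + 0.35·h(Running) + 0.15·0 + 0.2·h(Under Repair)
Solving: h(Running) = 0.4490, h(Under Repair) = 0.5714.
Starting from Under Repair, the probability is 0.5714.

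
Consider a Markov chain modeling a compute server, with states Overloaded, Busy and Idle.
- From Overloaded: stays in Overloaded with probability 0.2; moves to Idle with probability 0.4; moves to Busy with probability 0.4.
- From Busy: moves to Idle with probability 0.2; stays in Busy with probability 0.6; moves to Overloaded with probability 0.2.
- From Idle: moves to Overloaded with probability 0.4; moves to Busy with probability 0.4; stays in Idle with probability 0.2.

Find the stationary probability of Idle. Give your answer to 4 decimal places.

Let the stationary distribution be π with π = πP and π_1 + π_2 + π_3 = 1.
π_1 = 0.2·π_1 + 0.2·π_2 + 0.4·π_3
π_2 = 0.4·π_1 + 0.6·π_2 + 0.4·π_3
Solving with the normalization constraint gives π = (0.2500, 0.5000, 0.2500).
So the stationary probability of Idle is 0.2500.

0.2500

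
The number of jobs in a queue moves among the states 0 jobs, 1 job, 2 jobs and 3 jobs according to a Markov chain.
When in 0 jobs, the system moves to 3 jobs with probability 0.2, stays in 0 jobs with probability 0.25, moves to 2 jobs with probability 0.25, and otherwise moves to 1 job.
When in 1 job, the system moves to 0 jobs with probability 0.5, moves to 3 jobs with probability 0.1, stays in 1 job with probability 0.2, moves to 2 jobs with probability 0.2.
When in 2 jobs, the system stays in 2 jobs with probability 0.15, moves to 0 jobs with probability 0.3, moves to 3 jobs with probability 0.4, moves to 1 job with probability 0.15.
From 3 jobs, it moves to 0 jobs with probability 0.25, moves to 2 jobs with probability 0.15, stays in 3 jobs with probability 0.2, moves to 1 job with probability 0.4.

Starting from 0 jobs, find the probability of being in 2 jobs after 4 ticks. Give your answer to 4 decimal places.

0.1957

Propagate the distribution vector 4 ticks from 0 jobs.
After 0 ticks: (1.0000, 0.0000, 0.0000, 0.0000)
After 1 tick: (0.2500, 0.3000, 0.2500, 0.2000)
After 2 ticks: (0.3375, 0.2525, 0.1900, 0.2200)
After 3 ticks: (0.3226, 0.2683, 0.1964, 0.2128)
After 4 ticks: (0.3269, 0.2650, 0.1957, 0.2125)
P(in 2 jobs after 4 ticks) = 0.1957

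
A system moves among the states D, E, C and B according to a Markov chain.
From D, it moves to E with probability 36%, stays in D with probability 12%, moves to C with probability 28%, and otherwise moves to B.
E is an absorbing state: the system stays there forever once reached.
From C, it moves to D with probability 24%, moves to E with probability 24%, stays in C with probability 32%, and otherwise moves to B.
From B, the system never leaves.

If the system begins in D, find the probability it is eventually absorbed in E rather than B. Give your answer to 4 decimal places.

Let h(s) be the probability of absorption at E starting from transient state s. Then h(E) = 1 and h(B) = 0. By first-step analysis:
h(D) = 0.12·h(D) + 0.36·1 + 0.28·h(C) + 0.24·0
h(C) = 0.24·h(D) + 0.24·1 + 0.32·h(C) + 0.2·0
Solving: h(D) = 0.5873, h(C) = 0.5602.
Starting from D, the probability is 0.5873.

0.5873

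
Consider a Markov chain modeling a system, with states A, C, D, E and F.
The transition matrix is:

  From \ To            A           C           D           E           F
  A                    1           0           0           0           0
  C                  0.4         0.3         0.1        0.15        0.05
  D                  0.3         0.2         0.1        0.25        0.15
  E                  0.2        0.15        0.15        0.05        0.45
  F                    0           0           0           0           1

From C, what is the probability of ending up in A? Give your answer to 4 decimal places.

Let h(s) be the probability of absorption at A starting from transient state s. Then h(A) = 1 and h(F) = 0. By first-step analysis:
h(C) = 0.4·1 + 0.3·h(C) + 0.1·h(D) + 0.15·h(E) + 0.05·0
h(D) = 0.3·1 + 0.2·h(C) + 0.1·h(D) + 0.25·h(E) + 0.15·0
h(E) = 0.2·1 + 0.15·h(C) + 0.15·h(D) + 0.05·h(E) + 0.45·0
Solving: h(C) = 0.7513, h(D) = 0.6189, h(E) = 0.4269.
Starting from C, the probability is 0.7513.

0.7513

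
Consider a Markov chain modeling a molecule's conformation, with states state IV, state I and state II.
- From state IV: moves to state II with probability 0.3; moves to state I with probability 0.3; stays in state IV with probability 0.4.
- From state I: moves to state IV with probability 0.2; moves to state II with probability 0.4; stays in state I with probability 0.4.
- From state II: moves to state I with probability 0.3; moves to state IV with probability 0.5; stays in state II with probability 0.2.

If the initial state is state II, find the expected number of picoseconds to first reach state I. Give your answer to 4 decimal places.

3.3333

Let t(s) be the expected number of picoseconds to first reach state I from state s, with t(state I) = 0. Conditioning on the first picosecond:
t(state IV) = 1 + 0.4·t(state IV) + 0.3·t(state II)
t(state II) = 1 + 0.5·t(state IV) + 0.2·t(state II)
Solving: t(state IV) = 3.3333, t(state II) = 3.3333.
Expected picoseconds from state II to state I: 3.3333.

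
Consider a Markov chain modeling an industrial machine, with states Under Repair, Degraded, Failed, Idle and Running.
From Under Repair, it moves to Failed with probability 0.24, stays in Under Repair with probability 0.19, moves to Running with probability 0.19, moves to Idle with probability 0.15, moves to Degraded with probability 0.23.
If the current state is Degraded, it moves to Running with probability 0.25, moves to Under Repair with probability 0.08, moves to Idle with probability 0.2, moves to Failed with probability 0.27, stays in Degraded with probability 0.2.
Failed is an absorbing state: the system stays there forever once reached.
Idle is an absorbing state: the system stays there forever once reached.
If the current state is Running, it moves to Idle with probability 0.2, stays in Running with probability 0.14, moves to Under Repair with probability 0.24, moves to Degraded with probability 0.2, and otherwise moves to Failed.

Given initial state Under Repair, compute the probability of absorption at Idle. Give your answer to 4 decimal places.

0.4127

Let h(s) be the probability of absorption at Idle starting from transient state s. Then h(Idle) = 1 and h(Failed) = 0. By first-step analysis:
h(Under Repair) = 0.19·h(Under Repair) + 0.23·h(Degraded) + 0.24·0 + 0.15·1 + 0.19·h(Running)
h(Degraded) = 0.08·h(Under Repair) + 0.2·h(Degraded) + 0.27·0 + 0.2·1 + 0.25·h(Running)
h(Running) = 0.24·h(Under Repair) + 0.2·h(Degraded) + 0.22·0 + 0.2·1 + 0.14·h(Running)
Solving: h(Under Repair) = 0.4127, h(Degraded) = 0.4313, h(Running) = 0.4480.
Starting from Under Repair, the probability is 0.4127.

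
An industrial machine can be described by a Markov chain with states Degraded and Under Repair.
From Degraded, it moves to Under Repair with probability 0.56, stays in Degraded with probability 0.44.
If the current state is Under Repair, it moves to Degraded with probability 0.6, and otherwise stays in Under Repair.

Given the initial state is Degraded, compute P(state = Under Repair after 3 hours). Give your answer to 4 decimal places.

0.4847

Propagate the distribution vector 3 hours from Degraded.
After 0 hours: (1.0000, 0.0000)
After 1 hour: (0.4400, 0.5600)
After 2 hours: (0.5296, 0.4704)
After 3 hours: (0.5153, 0.4847)
P(in Under Repair after 3 hours) = 0.4847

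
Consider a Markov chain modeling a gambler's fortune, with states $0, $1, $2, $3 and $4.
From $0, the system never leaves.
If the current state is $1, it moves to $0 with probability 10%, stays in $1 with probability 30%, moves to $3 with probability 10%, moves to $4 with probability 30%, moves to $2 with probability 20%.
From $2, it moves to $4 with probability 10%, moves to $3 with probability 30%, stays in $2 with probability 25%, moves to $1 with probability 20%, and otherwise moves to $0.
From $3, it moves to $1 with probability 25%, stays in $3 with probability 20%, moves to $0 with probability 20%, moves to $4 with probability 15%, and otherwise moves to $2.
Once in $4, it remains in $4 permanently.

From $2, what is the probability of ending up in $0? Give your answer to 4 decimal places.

Let h(s) be the probability of absorption at $0 starting from transient state s. Then h($0) = 1 and h($4) = 0. By first-step analysis:
h($1) = 0.1·1 + 0.3·h($1) + 0.2·h($2) + 0.1·h($3) + 0.3·0
h($2) = 0.15·1 + 0.2·h($1) + 0.25·h($2) + 0.3·h($3) + 0.1·0
h($3) = 0.2·1 + 0.25·h($1) + 0.2·h($2) + 0.2·h($3) + 0.15·0
Solving: h($1) = 0.3504, h($2) = 0.4858, h($3) = 0.4809.
Starting from $2, the probability is 0.4858.

0.4858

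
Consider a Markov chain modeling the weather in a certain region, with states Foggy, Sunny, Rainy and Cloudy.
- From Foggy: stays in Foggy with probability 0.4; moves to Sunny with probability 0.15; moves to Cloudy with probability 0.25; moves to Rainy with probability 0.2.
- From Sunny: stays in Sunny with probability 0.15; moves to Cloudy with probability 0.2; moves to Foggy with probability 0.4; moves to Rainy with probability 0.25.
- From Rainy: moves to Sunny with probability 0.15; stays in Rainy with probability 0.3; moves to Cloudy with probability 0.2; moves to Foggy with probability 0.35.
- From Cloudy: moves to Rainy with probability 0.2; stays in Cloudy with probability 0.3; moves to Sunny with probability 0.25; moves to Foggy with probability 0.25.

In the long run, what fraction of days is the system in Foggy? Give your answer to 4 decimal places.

Let the stationary distribution be π with π = πP and π_1 + π_2 + π_3 + π_4 = 1.
π_1 = 0.4·π_1 + 0.4·π_2 + 0.35·π_3 + 0.25·π_4
π_2 = 0.15·π_1 + 0.15·π_2 + 0.15·π_3 + 0.25·π_4
π_3 = 0.2·π_1 + 0.25·π_2 + 0.3·π_3 + 0.2·π_4
Solving with the normalization constraint gives π = (0.3521, 0.1742, 0.2319, 0.2418).
So the stationary probability of Foggy is 0.3521.

0.3521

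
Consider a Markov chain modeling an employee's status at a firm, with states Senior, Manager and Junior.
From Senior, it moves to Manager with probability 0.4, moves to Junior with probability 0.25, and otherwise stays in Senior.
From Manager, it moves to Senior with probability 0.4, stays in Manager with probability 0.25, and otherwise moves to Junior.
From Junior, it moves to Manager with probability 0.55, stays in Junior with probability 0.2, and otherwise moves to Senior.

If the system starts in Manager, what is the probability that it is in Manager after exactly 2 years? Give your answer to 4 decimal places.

Sum over the intermediate state after 1 year:
P = P(Manager→Senior)·P(Senior→Manager) + P(Manager→Manager)·P(Manager→Manager) + P(Manager→Junior)·P(Junior→Manager)
  = 0.4×0.4 + 0.25×0.25 + 0.35×0.55
  = 0.1600 + 0.0625 + 0.1925 = 0.4150

0.4150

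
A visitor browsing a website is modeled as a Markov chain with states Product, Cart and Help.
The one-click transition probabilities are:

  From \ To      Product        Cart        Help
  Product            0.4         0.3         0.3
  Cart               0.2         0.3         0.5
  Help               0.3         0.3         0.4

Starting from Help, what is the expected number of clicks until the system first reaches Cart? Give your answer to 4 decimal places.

Let t(s) be the expected number of clicks to first reach Cart from state s, with t(Cart) = 0. Conditioning on the first click:
t(Product) = 1 + 0.4·t(Product) + 0.3·t(Help)
t(Help) = 1 + 0.3·t(Product) + 0.4·t(Help)
Solving: t(Product) = 3.3333, t(Help) = 3.3333.
Expected clicks from Help to Cart: 3.3333.

3.3333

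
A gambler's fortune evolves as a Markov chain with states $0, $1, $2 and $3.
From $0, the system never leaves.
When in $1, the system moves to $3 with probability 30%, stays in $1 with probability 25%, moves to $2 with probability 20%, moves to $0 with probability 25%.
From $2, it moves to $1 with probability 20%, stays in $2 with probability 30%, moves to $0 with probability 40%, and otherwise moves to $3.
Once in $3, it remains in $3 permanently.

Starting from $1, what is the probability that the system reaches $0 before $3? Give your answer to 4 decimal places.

0.5258

Let h(s) be the probability of absorption at $0 starting from transient state s. Then h($0) = 1 and h($3) = 0. By first-step analysis:
h($1) = 0.25·1 + 0.25·h($1) + 0.2·h($2) + 0.3·0
h($2) = 0.4·1 + 0.2·h($1) + 0.3·h($2) + 0.1·0
Solving: h($1) = 0.5258, h($2) = 0.7216.
Starting from $1, the probability is 0.5258.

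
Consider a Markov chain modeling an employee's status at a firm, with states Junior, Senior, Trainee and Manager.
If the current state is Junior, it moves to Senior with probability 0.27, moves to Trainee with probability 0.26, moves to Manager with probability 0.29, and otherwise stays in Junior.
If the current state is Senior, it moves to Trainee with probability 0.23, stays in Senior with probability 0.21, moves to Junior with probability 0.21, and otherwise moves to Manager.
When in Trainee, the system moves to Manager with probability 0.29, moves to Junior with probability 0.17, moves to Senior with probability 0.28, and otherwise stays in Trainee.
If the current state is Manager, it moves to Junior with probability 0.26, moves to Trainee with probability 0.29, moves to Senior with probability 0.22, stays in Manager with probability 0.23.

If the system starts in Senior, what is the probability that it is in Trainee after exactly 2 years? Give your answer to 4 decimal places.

0.2642

Propagate the distribution vector 2 years from Senior.
After 0 years: (0.0000, 1.0000, 0.0000, 0.0000)
After 1 year: (0.2100, 0.2100, 0.2300, 0.3500)
After 2 years: (0.2120, 0.2422, 0.2642, 0.2816)
P(in Trainee after 2 years) = 0.2642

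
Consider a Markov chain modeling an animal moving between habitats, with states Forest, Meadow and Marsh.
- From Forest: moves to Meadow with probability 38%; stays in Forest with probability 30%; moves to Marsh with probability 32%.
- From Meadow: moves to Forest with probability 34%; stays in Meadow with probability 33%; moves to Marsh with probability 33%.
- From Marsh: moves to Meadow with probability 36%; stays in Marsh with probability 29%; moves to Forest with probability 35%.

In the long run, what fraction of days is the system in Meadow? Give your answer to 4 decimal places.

0.3559

Let the stationary distribution be π with π = πP and π_1 + π_2 + π_3 = 1.
π_1 = 0.3·π_1 + 0.34·π_2 + 0.35·π_3
π_2 = 0.38·π_1 + 0.33·π_2 + 0.36·π_3
Solving with the normalization constraint gives π = (0.3299, 0.3559, 0.3141).
So the stationary probability of Meadow is 0.3559.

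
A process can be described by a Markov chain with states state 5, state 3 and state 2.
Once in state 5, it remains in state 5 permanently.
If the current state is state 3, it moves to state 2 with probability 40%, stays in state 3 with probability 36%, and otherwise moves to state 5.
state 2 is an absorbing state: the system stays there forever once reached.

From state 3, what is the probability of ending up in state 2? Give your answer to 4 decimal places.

0.6250

Let h(s) be the probability of absorption at state 2 starting from transient state s. Then h(state 2) = 1 and h(state 5) = 0. By first-step analysis:
h(state 3) = 0.24·0 + 0.36·h(state 3) + 0.4·1
Solving: h(state 3) = 0.6250.
Starting from state 3, the probability is 0.6250.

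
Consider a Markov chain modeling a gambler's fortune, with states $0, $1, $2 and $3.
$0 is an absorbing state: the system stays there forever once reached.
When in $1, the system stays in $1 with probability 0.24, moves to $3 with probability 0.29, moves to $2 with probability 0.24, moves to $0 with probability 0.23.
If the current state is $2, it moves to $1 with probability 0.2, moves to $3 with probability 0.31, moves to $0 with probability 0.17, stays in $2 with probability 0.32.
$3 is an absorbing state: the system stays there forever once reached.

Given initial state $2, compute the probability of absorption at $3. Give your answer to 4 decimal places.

0.6263

Let h(s) be the probability of absorption at $3 starting from transient state s. Then h($3) = 1 and h($0) = 0. By first-step analysis:
h($1) = 0.23·0 + 0.24·h($1) + 0.24·h($2) + 0.29·1
h($2) = 0.17·0 + 0.2·h($1) + 0.32·h($2) + 0.31·1
Solving: h($1) = 0.5794, h($2) = 0.6263.
Starting from $2, the probability is 0.6263.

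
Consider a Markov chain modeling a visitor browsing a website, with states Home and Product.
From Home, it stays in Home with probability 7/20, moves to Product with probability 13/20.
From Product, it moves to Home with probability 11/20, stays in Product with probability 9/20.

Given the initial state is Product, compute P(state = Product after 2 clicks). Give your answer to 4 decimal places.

0.5600

Sum over the intermediate state after 1 click:
P = P(Product→Home)·P(Home→Product) + P(Product→Product)·P(Product→Product)
  = 0.55×0.65 + 0.45×0.45
  = 0.3575 + 0.2025 = 0.5600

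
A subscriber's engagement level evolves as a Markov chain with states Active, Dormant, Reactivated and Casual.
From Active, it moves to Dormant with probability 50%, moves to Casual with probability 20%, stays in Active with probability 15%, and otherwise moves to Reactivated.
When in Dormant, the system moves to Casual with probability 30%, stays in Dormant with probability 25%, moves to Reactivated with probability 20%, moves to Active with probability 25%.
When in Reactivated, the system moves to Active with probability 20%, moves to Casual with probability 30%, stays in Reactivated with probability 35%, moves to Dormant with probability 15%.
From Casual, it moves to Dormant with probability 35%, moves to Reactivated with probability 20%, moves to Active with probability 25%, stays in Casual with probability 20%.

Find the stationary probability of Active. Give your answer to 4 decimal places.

0.2172

Let the stationary distribution be π with π = πP and π_1 + π_2 + π_3 + π_4 = 1.
π_1 = 0.15·π_1 + 0.25·π_2 + 0.2·π_3 + 0.25·π_4
π_2 = 0.5·π_1 + 0.25·π_2 + 0.15·π_3 + 0.35·π_4
π_3 = 0.15·π_1 + 0.2·π_2 + 0.35·π_3 + 0.2·π_4
Solving with the normalization constraint gives π = (0.2172, 0.3073, 0.2225, 0.2530).
So the stationary probability of Active is 0.2172.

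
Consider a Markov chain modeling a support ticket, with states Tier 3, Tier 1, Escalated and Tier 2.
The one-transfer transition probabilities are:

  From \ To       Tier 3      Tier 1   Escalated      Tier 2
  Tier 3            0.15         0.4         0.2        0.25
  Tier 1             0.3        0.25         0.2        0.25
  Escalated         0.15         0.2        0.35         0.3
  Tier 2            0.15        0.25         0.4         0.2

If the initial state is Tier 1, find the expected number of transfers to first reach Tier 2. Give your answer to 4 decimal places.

3.8202

Let t(s) be the expected number of transfers to first reach Tier 2 from state s, with t(Tier 2) = 0. Conditioning on the first transfer:
t(Tier 3) = 1 + 0.15·t(Tier 3) + 0.4·t(Tier 1) + 0.2·t(Escalated)
t(Tier 1) = 1 + 0.3·t(Tier 3) + 0.25·t(Tier 1) + 0.2·t(Escalated)
t(Escalated) = 1 + 0.15·t(Tier 3) + 0.2·t(Tier 1) + 0.35·t(Escalated)
Solving: t(Tier 3) = 3.8202, t(Tier 1) = 3.8202, t(Escalated) = 3.5955.
Expected transfers from Tier 1 to Tier 2: 3.8202.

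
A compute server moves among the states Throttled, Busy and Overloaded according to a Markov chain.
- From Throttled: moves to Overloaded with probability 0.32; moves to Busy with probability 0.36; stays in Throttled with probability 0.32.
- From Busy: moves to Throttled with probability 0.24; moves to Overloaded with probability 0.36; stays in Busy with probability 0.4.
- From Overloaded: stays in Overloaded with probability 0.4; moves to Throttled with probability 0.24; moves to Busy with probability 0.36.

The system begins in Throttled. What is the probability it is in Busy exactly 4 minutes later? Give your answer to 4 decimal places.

Propagate the distribution vector 4 minutes from Throttled.
After 0 minutes: (1.0000, 0.0000, 0.0000)
After 1 minute: (0.3200, 0.3600, 0.3200)
After 2 minutes: (0.2656, 0.3744, 0.3600)
After 3 minutes: (0.2612, 0.3750, 0.3638)
After 4 minutes: (0.2609, 0.3750, 0.3641)
P(in Busy after 4 minutes) = 0.3750

0.3750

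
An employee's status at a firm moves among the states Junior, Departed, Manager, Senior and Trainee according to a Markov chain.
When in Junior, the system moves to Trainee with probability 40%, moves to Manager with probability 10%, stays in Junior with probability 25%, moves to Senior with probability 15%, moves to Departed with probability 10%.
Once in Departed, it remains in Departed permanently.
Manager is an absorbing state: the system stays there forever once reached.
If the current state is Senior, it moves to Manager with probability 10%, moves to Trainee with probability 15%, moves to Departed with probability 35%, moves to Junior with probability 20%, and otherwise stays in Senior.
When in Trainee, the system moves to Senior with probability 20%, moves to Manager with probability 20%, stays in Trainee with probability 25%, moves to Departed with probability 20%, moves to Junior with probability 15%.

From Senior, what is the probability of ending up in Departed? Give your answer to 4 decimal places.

0.6860

Let h(s) be the probability of absorption at Departed starting from transient state s. Then h(Departed) = 1 and h(Manager) = 0. By first-step analysis:
h(Junior) = 0.25·h(Junior) + 0.1·1 + 0.1·0 + 0.15·h(Senior) + 0.4·h(Trainee)
h(Senior) = 0.2·h(Junior) + 0.35·1 + 0.1·0 + 0.2·h(Senior) + 0.15·h(Trainee)
h(Trainee) = 0.15·h(Junior) + 0.2·1 + 0.2·0 + 0.2·h(Senior) + 0.25·h(Trainee)
Solving: h(Junior) = 0.5713, h(Senior) = 0.6860, h(Trainee) = 0.5639.
Starting from Senior, the probability is 0.6860.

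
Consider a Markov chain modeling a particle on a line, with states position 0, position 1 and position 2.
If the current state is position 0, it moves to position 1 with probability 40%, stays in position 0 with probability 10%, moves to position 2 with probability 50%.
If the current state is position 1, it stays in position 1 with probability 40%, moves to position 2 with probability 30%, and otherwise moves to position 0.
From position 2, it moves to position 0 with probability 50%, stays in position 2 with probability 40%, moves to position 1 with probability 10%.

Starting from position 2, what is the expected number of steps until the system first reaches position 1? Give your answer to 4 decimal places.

Let t(s) be the expected number of steps to first reach position 1 from state s, with t(position 1) = 0. Conditioning on the first step:
t(position 0) = 1 + 0.1·t(position 0) + 0.5·t(position 2)
t(position 2) = 1 + 0.5·t(position 0) + 0.4·t(position 2)
Solving: t(position 0) = 3.7931, t(position 2) = 4.8276.
Expected steps from position 2 to position 1: 4.8276.

4.8276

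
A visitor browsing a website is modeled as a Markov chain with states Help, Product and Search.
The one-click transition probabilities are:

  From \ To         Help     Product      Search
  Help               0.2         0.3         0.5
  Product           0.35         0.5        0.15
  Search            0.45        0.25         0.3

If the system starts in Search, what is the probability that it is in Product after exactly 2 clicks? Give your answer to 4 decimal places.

Sum over the intermediate state after 1 click:
P = P(Search→Help)·P(Help→Product) + P(Search→Product)·P(Product→Product) + P(Search→Search)·P(Search→Product)
  = 0.45×0.3 + 0.25×0.5 + 0.3×0.25
  = 0.1350 + 0.1250 + 0.0750 = 0.3350

0.3350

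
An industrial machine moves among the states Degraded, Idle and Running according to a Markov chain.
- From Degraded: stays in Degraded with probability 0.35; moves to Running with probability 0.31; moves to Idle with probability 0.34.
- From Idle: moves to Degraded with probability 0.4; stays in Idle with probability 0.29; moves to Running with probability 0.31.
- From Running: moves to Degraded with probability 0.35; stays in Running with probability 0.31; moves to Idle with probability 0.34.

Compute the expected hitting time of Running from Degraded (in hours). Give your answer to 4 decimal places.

3.2258

Let t(s) be the expected number of hours to first reach Running from state s, with t(Running) = 0. Conditioning on the first hour:
t(Degraded) = 1 + 0.35·t(Degraded) + 0.34·t(Idle)
t(Idle) = 1 + 0.4·t(Degraded) + 0.29·t(Idle)
Solving: t(Degraded) = 3.2258, t(Idle) = 3.2258.
Expected hours from Degraded to Running: 3.2258.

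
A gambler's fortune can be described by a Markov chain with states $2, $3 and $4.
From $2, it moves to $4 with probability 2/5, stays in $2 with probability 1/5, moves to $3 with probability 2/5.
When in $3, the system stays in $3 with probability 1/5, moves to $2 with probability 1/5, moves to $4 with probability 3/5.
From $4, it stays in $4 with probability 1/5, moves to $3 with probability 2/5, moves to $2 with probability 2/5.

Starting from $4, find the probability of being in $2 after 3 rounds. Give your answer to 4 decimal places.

Propagate the distribution vector 3 rounds from $4.
After 0 rounds: (0.0000, 0.0000, 1.0000)
After 1 round: (0.4000, 0.4000, 0.2000)
After 2 rounds: (0.2400, 0.3200, 0.4400)
After 3 rounds: (0.2880, 0.3360, 0.3760)
P(in $2 after 3 rounds) = 0.2880

0.2880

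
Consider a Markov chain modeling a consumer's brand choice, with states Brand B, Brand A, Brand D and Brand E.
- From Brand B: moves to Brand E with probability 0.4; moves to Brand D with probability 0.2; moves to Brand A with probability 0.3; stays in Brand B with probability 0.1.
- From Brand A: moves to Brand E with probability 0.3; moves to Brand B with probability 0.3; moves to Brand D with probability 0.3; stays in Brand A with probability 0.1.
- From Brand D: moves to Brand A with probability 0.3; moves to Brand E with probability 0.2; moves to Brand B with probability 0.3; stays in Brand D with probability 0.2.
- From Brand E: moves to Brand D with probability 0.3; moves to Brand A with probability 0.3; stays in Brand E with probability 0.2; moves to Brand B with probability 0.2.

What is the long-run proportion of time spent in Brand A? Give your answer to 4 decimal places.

Let the stationary distribution be π with π = πP and π_1 + π_2 + π_3 + π_4 = 1.
π_1 = 0.1·π_1 + 0.3·π_2 + 0.3·π_3 + 0.2·π_4
π_2 = 0.3·π_1 + 0.1·π_2 + 0.3·π_3 + 0.3·π_4
π_3 = 0.2·π_1 + 0.3·π_2 + 0.2·π_3 + 0.3·π_4
Solving with the normalization constraint gives π = (0.2275, 0.2500, 0.2520, 0.2705).
So the stationary probability of Brand A is 0.2500.

0.2500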